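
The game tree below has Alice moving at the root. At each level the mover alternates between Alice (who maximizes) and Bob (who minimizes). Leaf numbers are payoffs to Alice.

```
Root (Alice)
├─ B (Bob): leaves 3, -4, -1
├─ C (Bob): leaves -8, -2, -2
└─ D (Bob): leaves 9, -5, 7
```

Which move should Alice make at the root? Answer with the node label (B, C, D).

B

B (Bob): min(3, -4, -1) = -4
C (Bob): min(-8, -2, -2) = -8
D (Bob): min(9, -5, 7) = -5
Root (Alice): max(-4, -8, -5) = -4
Alice picks the child with the highest value: B (value -4).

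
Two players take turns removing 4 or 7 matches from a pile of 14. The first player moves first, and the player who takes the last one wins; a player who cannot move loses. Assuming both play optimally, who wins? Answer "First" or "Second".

Compute winning (W) and losing (L) positions by backward induction:
i:   0  1  2  3  4  5  6  7  8  9 10 11 12 13 14
     L  L  L  L  W  W  W  W  W  W  W  L  L  L  L
Position 14 is L, so the second player wins.

Second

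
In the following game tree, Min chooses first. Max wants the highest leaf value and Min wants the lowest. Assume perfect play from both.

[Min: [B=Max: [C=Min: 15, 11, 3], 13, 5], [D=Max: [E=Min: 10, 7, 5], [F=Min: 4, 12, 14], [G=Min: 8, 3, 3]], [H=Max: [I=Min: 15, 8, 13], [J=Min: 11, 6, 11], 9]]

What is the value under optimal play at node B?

13

C: min(15, 11, 3) = 3
B: max(3, 13, 5) = 13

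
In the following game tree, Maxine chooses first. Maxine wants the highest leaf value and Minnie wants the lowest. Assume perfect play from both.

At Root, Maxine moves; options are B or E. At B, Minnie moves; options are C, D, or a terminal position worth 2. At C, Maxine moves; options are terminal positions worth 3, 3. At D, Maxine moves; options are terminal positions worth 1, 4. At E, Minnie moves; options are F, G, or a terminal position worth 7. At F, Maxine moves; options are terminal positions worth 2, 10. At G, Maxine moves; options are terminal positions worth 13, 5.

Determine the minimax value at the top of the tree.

C (Maxine): max(3, 3) = 3
D (Maxine): max(1, 4) = 4
B (Minnie): min(3, 4, 2) = 2
F (Maxine): max(2, 10) = 10
G (Maxine): max(13, 5) = 13
E (Minnie): min(10, 13, 7) = 7
Root (Maxine): max(2, 7) = 7

7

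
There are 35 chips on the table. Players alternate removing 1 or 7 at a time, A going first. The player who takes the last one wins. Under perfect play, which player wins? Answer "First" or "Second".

First

i:   0  1  2  3  4  5  6  7  8  9 10 11 12 13 14 15 16 17 18 19 20 21 22 23 24 25 26 27 28 29 30 31 32 33 34 35
     L  W  L  W  L  W  L  W  L  W  L  W  L  W  L  W  L  W  L  W  L  W  L  W  L  W  L  W  L  W  L  W  L  W  L  W
Position 35 is W, so the first player wins.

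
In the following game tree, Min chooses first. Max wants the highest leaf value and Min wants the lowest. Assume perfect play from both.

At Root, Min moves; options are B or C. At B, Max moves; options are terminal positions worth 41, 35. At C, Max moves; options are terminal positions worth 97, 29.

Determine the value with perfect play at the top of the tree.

41

B (Max): max(41, 35) = 41
C (Max): max(97, 29) = 97
Root (Min): min(41, 97) = 41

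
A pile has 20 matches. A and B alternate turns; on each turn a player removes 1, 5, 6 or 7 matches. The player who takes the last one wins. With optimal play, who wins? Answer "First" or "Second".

First

i:   0  1  2  3  4  5  6  7  8  9 10 11 12 13 14 15 16 17 18 19 20
     L  W  L  W  L  W  W  W  W  W  W  W  L  W  L  W  L  W  W  W  W
Position 20 is W, so the first player wins.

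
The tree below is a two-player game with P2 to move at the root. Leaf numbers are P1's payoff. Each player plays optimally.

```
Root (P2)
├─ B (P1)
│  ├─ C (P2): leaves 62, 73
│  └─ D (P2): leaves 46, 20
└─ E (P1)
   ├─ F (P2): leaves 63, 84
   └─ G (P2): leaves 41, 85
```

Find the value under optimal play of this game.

C (P2): min(62, 73) = 62
D (P2): min(46, 20) = 20
B (P1): max(62, 20) = 62
F (P2): min(63, 84) = 63
G (P2): min(41, 85) = 41
E (P1): max(63, 41) = 63
Root (P2): min(62, 63) = 62

62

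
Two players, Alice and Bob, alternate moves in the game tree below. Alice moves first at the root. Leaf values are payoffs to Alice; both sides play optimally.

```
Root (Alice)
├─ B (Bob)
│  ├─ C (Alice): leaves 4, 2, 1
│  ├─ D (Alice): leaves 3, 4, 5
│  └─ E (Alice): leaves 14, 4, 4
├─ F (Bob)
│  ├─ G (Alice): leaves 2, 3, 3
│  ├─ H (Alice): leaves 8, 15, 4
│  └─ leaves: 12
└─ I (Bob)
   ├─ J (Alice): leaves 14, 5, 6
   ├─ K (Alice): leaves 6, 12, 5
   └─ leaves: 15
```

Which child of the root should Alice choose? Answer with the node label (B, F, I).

I

C (Alice): max(4, 2, 1) = 4
D (Alice): max(3, 4, 5) = 5
E (Alice): max(14, 4, 4) = 14
B (Bob): min(4, 5, 14) = 4
G (Alice): max(2, 3, 3) = 3
H (Alice): max(8, 15, 4) = 15
F (Bob): min(3, 15, 12) = 3
J (Alice): max(14, 5, 6) = 14
K (Alice): max(6, 12, 5) = 12
I (Bob): min(14, 12, 15) = 12
Root (Alice): max(4, 3, 12) = 12
Alice picks the child with the highest value: I (value 12).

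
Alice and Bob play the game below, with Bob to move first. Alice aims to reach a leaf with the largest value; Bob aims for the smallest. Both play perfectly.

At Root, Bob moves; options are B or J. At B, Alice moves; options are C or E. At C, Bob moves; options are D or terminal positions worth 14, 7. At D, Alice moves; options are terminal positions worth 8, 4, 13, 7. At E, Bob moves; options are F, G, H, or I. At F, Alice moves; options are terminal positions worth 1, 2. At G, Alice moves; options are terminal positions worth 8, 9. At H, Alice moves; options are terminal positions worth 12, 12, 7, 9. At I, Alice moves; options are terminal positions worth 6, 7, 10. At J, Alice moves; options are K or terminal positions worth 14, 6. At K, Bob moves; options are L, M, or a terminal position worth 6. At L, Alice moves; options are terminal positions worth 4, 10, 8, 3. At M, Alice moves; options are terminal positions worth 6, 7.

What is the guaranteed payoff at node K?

6

L: max(4, 10, 8, 3) = 10
M: max(6, 7) = 7
K: min(10, 7, 6) = 6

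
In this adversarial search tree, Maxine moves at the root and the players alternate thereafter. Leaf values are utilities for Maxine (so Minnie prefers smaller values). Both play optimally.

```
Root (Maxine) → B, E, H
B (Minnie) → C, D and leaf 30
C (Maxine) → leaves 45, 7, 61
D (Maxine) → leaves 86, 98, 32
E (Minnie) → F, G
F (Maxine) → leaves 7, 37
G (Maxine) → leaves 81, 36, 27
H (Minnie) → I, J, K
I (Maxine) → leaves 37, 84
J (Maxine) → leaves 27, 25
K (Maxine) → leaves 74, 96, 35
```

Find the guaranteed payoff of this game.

37

C (Maxine): max(45, 7, 61) = 61
D (Maxine): max(86, 98, 32) = 98
B (Minnie): min(61, 98, 30) = 30
F (Maxine): max(7, 37) = 37
G (Maxine): max(81, 36, 27) = 81
E (Minnie): min(37, 81) = 37
I (Maxine): max(37, 84) = 84
J (Maxine): max(27, 25) = 27
K (Maxine): max(74, 96, 35) = 96
H (Minnie): min(84, 27, 96) = 27
Root (Maxine): max(30, 37, 27) = 37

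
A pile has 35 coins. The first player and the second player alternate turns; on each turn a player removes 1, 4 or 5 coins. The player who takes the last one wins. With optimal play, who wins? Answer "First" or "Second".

Positions where the player to move wins (W) vs loses (L):
i:   0  1  2  3  4  5  6  7  8  9 10 11 12 13 14 15 16 17 18 19 20 21 22 23 24 25 26 27 28 29 30 31 32 33 34 35
     L  W  L  W  W  W  W  W  L  W  L  W  W  W  W  W  L  W  L  W  W  W  W  W  L  W  L  W  W  W  W  W  L  W  L  W
Position 35 is W, so the first player wins.

First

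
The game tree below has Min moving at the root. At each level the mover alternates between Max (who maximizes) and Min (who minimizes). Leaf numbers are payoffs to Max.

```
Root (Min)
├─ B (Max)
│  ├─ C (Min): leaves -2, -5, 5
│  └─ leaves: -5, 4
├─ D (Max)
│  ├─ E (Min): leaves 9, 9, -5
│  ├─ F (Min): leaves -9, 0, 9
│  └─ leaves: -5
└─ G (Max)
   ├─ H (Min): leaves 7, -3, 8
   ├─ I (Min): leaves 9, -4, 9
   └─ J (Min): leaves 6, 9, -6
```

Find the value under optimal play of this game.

-5

C (Min): min(-2, -5, 5) = -5
B (Max): max(-5, -5, 4) = 4
E (Min): min(9, 9, -5) = -5
F (Min): min(-9, 0, 9) = -9
D (Max): max(-5, -9, -5) = -5
H (Min): min(7, -3, 8) = -3
I (Min): min(9, -4, 9) = -4
J (Min): min(6, 9, -6) = -6
G (Max): max(-3, -4, -6) = -3
Root (Min): min(4, -5, -3) = -5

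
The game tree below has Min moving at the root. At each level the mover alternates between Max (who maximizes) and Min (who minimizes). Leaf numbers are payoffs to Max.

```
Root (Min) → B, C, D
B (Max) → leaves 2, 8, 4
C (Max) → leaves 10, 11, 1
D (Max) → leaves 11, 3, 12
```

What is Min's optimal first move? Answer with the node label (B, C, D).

B (Max): max(2, 8, 4) = 8
C (Max): max(10, 11, 1) = 11
D (Max): max(11, 3, 12) = 12
Root (Min): min(8, 11, 12) = 8
Min picks the child with the lowest value: B (value 8).

B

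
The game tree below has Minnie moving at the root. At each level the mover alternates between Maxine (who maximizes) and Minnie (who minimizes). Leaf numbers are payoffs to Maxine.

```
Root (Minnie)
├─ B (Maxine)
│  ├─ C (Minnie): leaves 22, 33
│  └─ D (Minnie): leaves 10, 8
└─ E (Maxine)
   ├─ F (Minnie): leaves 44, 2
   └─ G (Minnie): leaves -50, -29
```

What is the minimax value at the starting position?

2

C (Minnie): min(22, 33) = 22
D (Minnie): min(10, 8) = 8
B (Maxine): max(22, 8) = 22
F (Minnie): min(44, 2) = 2
G (Minnie): min(-50, -29) = -50
E (Maxine): max(2, -50) = 2
Root (Minnie): min(22, 2) = 2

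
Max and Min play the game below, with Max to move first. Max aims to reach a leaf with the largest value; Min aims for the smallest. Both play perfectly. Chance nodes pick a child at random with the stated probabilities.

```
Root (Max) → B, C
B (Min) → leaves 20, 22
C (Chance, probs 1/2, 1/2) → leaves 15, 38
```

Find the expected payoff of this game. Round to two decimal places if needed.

26.5

B (Min): min(20, 22) = 20
C (Chance): 1/2·15 + 1/2·38 = 26.5
Root (Max): max(20, 26.5) = 26.5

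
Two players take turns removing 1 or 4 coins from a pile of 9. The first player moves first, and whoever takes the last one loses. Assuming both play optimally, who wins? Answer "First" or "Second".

i:   0  1  2  3  4  5  6  7  8  9
     W  L  W  L  W  W  L  W  L  W
Position 9 is W, so the first player wins.

First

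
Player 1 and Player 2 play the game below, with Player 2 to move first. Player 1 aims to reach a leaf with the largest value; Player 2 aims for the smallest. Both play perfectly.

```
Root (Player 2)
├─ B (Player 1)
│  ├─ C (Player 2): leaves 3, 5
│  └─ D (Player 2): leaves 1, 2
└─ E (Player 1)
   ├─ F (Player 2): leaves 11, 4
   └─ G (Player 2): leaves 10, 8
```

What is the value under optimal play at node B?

3

C: min(3, 5) = 3
D: min(1, 2) = 1
B: max(3, 1) = 3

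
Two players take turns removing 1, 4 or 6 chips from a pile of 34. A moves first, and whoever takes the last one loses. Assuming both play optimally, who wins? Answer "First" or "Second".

First

W/L table (W = player to move can force a win):
i:   0  1  2  3  4  5  6  7  8  9 10 11 12 13 14 15 16 17 18 19 20 21 22 23 24 25 26 27 28 29 30 31 32 33 34
     W  L  W  L  W  W  L  W  L  W  W  L  W  L  W  W  L  W  L  W  W  L  W  L  W  W  L  W  L  W  W  L  W  L  W
Position 34 is W, so the first player wins.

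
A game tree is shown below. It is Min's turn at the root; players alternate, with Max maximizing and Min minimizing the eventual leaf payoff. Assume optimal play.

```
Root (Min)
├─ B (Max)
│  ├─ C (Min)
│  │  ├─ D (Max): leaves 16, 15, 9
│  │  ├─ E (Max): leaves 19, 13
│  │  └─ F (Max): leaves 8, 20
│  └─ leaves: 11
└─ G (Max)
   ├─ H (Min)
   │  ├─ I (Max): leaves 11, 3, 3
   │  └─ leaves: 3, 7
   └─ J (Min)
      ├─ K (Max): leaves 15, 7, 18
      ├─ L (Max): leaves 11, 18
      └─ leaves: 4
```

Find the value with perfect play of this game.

4

D (Max): max(16, 15, 9) = 16
E (Max): max(19, 13) = 19
F (Max): max(8, 20) = 20
C (Min): min(16, 19, 20) = 16
B (Max): max(16, 11) = 16
I (Max): max(11, 3, 3) = 11
H (Min): min(11, 3, 7) = 3
K (Max): max(15, 7, 18) = 18
L (Max): max(11, 18) = 18
J (Min): min(18, 18, 4) = 4
G (Max): max(3, 4) = 4
Root (Min): min(16, 4) = 4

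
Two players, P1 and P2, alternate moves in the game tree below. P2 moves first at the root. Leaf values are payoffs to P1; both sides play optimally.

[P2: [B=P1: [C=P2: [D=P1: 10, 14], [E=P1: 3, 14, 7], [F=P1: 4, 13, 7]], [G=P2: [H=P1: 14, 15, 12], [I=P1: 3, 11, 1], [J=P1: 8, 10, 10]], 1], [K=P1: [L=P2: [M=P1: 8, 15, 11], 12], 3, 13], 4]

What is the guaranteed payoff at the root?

D (P1): max(10, 14) = 14
E (P1): max(3, 14, 7) = 14
F (P1): max(4, 13, 7) = 13
C (P2): min(14, 14, 13) = 13
H (P1): max(14, 15, 12) = 15
I (P1): max(3, 11, 1) = 11
J (P1): max(8, 10, 10) = 10
G (P2): min(15, 11, 10) = 10
B (P1): max(13, 10, 1) = 13
M (P1): max(8, 15, 11) = 15
L (P2): min(15, 12) = 12
K (P1): max(12, 3, 13) = 13
Root (P2): min(13, 13, 4) = 4

4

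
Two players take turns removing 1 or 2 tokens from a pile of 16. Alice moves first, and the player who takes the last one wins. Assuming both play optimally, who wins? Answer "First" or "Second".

W/L table (W = player to move can force a win):
i:   0  1  2  3  4  5  6  7  8  9 10 11 12 13 14 15 16
     L  W  W  L  W  W  L  W  W  L  W  W  L  W  W  L  W
Position 16 is W, so the first player wins.

First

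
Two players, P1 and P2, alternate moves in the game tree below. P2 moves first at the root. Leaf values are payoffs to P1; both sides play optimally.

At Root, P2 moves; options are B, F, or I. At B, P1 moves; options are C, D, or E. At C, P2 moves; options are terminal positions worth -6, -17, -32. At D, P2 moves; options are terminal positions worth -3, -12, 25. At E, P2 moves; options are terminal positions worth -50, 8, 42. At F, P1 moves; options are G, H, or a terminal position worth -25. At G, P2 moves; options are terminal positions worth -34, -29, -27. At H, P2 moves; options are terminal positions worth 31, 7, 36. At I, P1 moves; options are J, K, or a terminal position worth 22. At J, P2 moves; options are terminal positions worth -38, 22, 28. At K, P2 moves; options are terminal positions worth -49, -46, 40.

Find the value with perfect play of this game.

C (P2): min(-6, -17, -32) = -32
D (P2): min(-3, -12, 25) = -12
E (P2): min(-50, 8, 42) = -50
B (P1): max(-32, -12, -50) = -12
G (P2): min(-34, -29, -27) = -34
H (P2): min(31, 7, 36) = 7
F (P1): max(-34, 7, -25) = 7
J (P2): min(-38, 22, 28) = -38
K (P2): min(-49, -46, 40) = -49
I (P1): max(-38, -49, 22) = 22
Root (P2): min(-12, 7, 22) = -12

-12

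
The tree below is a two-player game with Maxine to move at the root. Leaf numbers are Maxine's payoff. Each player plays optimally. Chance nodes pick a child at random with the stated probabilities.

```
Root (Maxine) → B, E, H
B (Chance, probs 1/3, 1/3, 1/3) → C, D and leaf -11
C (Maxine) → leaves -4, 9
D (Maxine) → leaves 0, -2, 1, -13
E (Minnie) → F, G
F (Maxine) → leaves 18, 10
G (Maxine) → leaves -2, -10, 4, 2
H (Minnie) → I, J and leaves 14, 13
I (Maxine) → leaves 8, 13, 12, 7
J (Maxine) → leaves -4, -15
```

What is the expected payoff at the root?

4

C (Maxine): max(-4, 9) = 9
D (Maxine): max(0, -2, 1, -13) = 1
B (Chance): 1/3·9 + 1/3·1 + 1/3·-11 = -0.33
F (Maxine): max(18, 10) = 18
G (Maxine): max(-2, -10, 4, 2) = 4
E (Minnie): min(18, 4) = 4
I (Maxine): max(8, 13, 12, 7) = 13
J (Maxine): max(-4, -15) = -4
H (Minnie): min(13, -4, 14, 13) = -4
Root (Maxine): max(-0.33, 4, -4) = 4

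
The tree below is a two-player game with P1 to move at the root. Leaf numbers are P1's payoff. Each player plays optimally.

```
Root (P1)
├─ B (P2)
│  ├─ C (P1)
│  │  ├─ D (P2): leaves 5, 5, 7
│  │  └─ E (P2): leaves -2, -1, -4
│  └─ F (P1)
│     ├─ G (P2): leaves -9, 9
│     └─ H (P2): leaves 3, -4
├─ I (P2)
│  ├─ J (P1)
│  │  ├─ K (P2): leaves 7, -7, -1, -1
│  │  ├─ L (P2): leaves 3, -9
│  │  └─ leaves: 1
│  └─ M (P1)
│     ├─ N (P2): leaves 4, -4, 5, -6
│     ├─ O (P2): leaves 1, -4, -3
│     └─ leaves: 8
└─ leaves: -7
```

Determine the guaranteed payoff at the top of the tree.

1

D (P2): min(5, 5, 7) = 5
E (P2): min(-2, -1, -4) = -4
C (P1): max(5, -4) = 5
G (P2): min(-9, 9) = -9
H (P2): min(3, -4) = -4
F (P1): max(-9, -4) = -4
B (P2): min(5, -4) = -4
K (P2): min(7, -7, -1, -1) = -7
L (P2): min(3, -9) = -9
J (P1): max(-7, -9, 1) = 1
N (P2): min(4, -4, 5, -6) = -6
O (P2): min(1, -4, -3) = -4
M (P1): max(-6, -4, 8) = 8
I (P2): min(1, 8) = 1
Root (P1): max(-4, 1, -7) = 1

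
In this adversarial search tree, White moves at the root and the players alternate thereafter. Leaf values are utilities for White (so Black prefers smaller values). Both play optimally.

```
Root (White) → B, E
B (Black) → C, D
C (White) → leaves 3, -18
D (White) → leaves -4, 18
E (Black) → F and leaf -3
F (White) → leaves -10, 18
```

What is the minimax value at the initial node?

3

C (White): max(3, -18) = 3
D (White): max(-4, 18) = 18
B (Black): min(3, 18) = 3
F (White): max(-10, 18) = 18
E (Black): min(18, -3) = -3
Root (White): max(3, -3) = 3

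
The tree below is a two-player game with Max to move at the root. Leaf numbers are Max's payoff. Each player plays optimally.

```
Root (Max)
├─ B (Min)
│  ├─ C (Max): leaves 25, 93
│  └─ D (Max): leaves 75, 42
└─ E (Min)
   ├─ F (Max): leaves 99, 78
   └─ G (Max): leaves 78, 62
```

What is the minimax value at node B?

75

C: max(25, 93) = 93
D: max(75, 42) = 75
B: min(93, 75) = 75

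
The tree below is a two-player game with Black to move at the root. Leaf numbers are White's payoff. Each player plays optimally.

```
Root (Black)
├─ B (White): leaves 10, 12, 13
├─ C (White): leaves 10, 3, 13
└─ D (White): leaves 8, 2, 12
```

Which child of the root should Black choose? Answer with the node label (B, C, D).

D

B (White): max(10, 12, 13) = 13
C (White): max(10, 3, 13) = 13
D (White): max(8, 2, 12) = 12
Root (Black): min(13, 13, 12) = 12
Black picks the child with the lowest value: D (value 12).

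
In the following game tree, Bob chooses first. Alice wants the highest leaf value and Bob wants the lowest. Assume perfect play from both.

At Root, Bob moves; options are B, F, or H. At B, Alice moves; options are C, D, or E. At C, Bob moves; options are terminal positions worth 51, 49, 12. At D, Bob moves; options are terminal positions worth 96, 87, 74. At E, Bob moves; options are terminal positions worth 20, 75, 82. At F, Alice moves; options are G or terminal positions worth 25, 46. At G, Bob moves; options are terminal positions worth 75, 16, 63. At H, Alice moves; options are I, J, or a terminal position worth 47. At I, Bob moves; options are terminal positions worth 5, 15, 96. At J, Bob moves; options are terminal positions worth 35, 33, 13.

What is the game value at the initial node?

C (Bob): min(51, 49, 12) = 12
D (Bob): min(96, 87, 74) = 74
E (Bob): min(20, 75, 82) = 20
B (Alice): max(12, 74, 20) = 74
G (Bob): min(75, 16, 63) = 16
F (Alice): max(16, 25, 46) = 46
I (Bob): min(5, 15, 96) = 5
J (Bob): min(35, 33, 13) = 13
H (Alice): max(5, 13, 47) = 47
Root (Bob): min(74, 46, 47) = 46

46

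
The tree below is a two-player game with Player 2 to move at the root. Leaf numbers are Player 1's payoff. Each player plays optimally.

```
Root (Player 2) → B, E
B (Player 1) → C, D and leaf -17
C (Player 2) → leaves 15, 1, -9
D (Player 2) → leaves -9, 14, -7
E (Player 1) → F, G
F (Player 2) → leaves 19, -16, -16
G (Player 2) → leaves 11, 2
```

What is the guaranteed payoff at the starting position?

C (Player 2): min(15, 1, -9) = -9
D (Player 2): min(-9, 14, -7) = -9
B (Player 1): max(-9, -9, -17) = -9
F (Player 2): min(19, -16, -16) = -16
G (Player 2): min(11, 2) = 2
E (Player 1): max(-16, 2) = 2
Root (Player 2): min(-9, 2) = -9

-9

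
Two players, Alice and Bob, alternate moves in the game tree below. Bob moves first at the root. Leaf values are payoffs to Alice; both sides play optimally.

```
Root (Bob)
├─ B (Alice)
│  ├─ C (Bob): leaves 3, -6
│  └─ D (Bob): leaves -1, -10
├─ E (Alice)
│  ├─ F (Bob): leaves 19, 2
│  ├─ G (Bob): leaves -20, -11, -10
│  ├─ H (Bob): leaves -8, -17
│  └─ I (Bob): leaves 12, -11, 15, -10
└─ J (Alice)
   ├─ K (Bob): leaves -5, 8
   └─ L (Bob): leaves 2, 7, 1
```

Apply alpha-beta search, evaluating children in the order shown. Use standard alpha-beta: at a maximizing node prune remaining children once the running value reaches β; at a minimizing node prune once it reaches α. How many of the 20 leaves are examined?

C [α=-∞,β=+∞]: v=-6
D [α=-6,β=+∞]: v=-10
B [α=-∞,β=+∞]: v=-6
F [α=-∞,β=-6]: v=2
E [α=-∞,β=-6]: v=2 after child 1 ≥ β → β-cutoff, skip 3
K [α=-∞,β=-6]: v=-5
J [α=-∞,β=-6]: v=-5 after child 1 ≥ β → β-cutoff, skip 1
Root [α=-∞,β=+∞]: v=-6
Leaves evaluated: 8 of 20.

8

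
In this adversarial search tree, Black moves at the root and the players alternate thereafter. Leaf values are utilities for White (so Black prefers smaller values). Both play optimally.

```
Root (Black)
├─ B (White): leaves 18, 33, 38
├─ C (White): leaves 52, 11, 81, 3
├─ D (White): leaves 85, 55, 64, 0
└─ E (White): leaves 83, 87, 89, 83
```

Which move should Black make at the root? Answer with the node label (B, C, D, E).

B

B (White): max(18, 33, 38) = 38
C (White): max(52, 11, 81, 3) = 81
D (White): max(85, 55, 64, 0) = 85
E (White): max(83, 87, 89, 83) = 89
Root (Black): min(38, 81, 85, 89) = 38
Black picks the child with the lowest value: B (value 38).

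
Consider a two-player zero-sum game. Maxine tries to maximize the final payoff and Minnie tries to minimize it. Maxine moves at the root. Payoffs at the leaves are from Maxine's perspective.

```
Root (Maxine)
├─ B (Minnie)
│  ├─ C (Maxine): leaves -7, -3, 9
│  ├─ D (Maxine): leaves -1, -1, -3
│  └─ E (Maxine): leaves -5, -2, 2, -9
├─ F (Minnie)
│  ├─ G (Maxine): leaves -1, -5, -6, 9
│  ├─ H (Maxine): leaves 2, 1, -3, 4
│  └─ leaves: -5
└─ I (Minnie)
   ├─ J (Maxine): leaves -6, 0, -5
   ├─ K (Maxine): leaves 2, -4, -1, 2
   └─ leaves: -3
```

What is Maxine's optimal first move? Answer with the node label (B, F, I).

B

C (Maxine): max(-7, -3, 9) = 9
D (Maxine): max(-1, -1, -3) = -1
E (Maxine): max(-5, -2, 2, -9) = 2
B (Minnie): min(9, -1, 2) = -1
G (Maxine): max(-1, -5, -6, 9) = 9
H (Maxine): max(2, 1, -3, 4) = 4
F (Minnie): min(9, 4, -5) = -5
J (Maxine): max(-6, 0, -5) = 0
K (Maxine): max(2, -4, -1, 2) = 2
I (Minnie): min(0, 2, -3) = -3
Root (Maxine): max(-1, -5, -3) = -1
Maxine picks the child with the highest value: B (value -1).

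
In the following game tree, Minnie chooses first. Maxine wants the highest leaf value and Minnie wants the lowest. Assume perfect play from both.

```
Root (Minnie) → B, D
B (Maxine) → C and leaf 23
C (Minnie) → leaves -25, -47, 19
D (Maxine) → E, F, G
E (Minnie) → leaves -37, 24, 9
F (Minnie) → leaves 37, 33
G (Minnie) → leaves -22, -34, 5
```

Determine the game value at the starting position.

C (Minnie): min(-25, -47, 19) = -47
B (Maxine): max(-47, 23) = 23
E (Minnie): min(-37, 24, 9) = -37
F (Minnie): min(37, 33) = 33
G (Minnie): min(-22, -34, 5) = -34
D (Maxine): max(-37, 33, -34) = 33
Root (Minnie): min(23, 33) = 23

23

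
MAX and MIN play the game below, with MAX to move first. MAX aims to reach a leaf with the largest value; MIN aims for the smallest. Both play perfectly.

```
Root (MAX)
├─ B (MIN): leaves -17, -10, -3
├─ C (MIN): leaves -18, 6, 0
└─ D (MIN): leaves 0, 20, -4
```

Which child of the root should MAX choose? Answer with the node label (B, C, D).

B (MIN): min(-17, -10, -3) = -17
C (MIN): min(-18, 6, 0) = -18
D (MIN): min(0, 20, -4) = -4
Root (MAX): max(-17, -18, -4) = -4
MAX picks the child with the highest value: D (value -4).

D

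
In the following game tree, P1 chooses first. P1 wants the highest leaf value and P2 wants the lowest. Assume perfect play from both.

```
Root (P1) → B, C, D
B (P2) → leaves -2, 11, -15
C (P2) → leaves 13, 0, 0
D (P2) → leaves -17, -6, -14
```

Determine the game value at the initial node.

0

B (P2): min(-2, 11, -15) = -15
C (P2): min(13, 0, 0) = 0
D (P2): min(-17, -6, -14) = -17
Root (P1): max(-15, 0, -17) = 0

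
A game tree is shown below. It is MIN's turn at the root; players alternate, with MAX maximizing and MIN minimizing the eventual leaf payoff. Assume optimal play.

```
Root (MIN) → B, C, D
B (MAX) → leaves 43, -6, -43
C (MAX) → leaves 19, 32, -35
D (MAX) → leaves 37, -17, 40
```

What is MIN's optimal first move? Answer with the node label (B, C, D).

C

B (MAX): max(43, -6, -43) = 43
C (MAX): max(19, 32, -35) = 32
D (MAX): max(37, -17, 40) = 40
Root (MIN): min(43, 32, 40) = 32
MIN picks the child with the lowest value: C (value 32).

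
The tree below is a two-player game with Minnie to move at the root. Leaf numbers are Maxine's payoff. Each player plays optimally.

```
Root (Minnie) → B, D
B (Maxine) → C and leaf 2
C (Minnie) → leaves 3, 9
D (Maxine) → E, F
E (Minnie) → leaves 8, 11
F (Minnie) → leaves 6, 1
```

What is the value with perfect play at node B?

3

C: min(3, 9) = 3
B: max(3, 2) = 3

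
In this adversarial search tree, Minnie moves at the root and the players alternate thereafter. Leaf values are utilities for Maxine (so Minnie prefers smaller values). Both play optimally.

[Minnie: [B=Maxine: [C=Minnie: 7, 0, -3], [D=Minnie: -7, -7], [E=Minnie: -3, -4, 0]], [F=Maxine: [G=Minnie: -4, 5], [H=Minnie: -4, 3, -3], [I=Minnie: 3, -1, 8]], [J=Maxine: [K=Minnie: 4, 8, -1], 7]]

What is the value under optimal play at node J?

K: min(4, 8, -1) = -1
J: max(-1, 7) = 7

7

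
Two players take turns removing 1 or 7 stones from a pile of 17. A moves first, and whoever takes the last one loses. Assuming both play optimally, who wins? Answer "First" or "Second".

Second

Positions where the player to move wins (W) vs loses (L):
i:   0  1  2  3  4  5  6  7  8  9 10 11 12 13 14 15 16 17
     W  L  W  L  W  L  W  L  W  L  W  L  W  L  W  L  W  L
Position 17 is L, so the second player wins.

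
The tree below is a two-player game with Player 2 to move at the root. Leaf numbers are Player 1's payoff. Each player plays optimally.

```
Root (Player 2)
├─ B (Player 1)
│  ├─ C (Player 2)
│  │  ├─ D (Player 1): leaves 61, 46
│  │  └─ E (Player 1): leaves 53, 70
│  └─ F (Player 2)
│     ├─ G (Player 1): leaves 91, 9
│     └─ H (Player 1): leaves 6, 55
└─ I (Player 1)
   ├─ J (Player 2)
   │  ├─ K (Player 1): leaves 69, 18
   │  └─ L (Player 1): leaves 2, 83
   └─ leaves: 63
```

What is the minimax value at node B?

61

D: max(61, 46) = 61
E: max(53, 70) = 70
C: min(61, 70) = 61
G: max(91, 9) = 91
H: max(6, 55) = 55
F: min(91, 55) = 55
B: max(61, 55) = 61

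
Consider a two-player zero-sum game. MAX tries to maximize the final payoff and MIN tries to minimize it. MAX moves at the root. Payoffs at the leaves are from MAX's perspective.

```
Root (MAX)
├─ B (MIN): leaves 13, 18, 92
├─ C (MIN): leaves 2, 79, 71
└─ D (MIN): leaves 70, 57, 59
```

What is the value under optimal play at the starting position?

B (MIN): min(13, 18, 92) = 13
C (MIN): min(2, 79, 71) = 2
D (MIN): min(70, 57, 59) = 57
Root (MAX): max(13, 2, 57) = 57

57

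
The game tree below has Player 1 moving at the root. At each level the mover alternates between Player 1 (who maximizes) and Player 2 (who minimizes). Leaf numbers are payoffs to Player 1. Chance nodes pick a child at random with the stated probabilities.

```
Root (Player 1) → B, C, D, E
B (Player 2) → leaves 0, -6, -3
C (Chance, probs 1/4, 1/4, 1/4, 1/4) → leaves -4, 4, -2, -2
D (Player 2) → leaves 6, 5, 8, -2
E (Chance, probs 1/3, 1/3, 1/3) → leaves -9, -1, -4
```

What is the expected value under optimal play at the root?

B (Player 2): min(0, -6, -3) = -6
C (Chance): 1/4·-4 + 1/4·4 + 1/4·-2 + 1/4·-2 = -1
D (Player 2): min(6, 5, 8, -2) = -2
E (Chance): 1/3·-9 + 1/3·-1 + 1/3·-4 = -4.67
Root (Player 1): max(-6, -1, -2, -4.67) = -1

-1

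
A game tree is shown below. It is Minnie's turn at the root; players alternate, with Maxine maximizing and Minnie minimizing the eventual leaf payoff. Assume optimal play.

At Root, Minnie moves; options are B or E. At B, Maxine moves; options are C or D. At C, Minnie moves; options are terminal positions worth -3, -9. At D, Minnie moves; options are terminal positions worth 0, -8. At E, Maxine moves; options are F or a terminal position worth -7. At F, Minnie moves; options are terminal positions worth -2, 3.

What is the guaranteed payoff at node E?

-2

F: min(-2, 3) = -2
E: max(-2, -7) = -2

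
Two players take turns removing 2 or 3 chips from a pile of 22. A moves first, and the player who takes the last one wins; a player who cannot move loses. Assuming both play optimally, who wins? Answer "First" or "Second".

i:   0  1  2  3  4  5  6  7  8  9 10 11 12 13 14 15 16 17 18 19 20 21 22
     L  L  W  W  W  L  L  W  W  W  L  L  W  W  W  L  L  W  W  W  L  L  W
Position 22 is W, so the first player wins.

First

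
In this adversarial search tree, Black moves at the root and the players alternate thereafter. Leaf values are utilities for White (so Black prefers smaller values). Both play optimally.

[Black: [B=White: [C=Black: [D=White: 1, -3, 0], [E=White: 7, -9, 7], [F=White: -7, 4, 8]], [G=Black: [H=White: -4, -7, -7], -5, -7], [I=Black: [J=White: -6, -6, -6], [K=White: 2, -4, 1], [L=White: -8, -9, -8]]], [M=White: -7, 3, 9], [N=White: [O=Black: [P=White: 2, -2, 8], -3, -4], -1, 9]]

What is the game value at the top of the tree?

D (White): max(1, -3, 0) = 1
E (White): max(7, -9, 7) = 7
F (White): max(-7, 4, 8) = 8
C (Black): min(1, 7, 8) = 1
H (White): max(-4, -7, -7) = -4
G (Black): min(-4, -5, -7) = -7
J (White): max(-6, -6, -6) = -6
K (White): max(2, -4, 1) = 2
L (White): max(-8, -9, -8) = -8
I (Black): min(-6, 2, -8) = -8
B (White): max(1, -7, -8) = 1
M (White): max(-7, 3, 9) = 9
P (White): max(2, -2, 8) = 8
O (Black): min(8, -3, -4) = -4
N (White): max(-4, -1, 9) = 9
Root (Black): min(1, 9, 9) = 1

1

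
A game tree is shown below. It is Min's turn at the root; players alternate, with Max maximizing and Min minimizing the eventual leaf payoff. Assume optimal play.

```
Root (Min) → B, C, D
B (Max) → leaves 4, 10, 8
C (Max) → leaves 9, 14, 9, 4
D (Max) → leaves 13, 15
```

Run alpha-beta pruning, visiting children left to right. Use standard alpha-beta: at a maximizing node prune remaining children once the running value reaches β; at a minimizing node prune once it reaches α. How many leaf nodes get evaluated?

B [α=-∞,β=+∞]: v=10
C [α=-∞,β=10]: v=14 after child 2 ≥ β → β-cutoff, skip 2
D [α=-∞,β=10]: v=13 after child 1 ≥ β → β-cutoff, skip 1
Root [α=-∞,β=+∞]: v=10
Leaves evaluated: 6 of 9.

6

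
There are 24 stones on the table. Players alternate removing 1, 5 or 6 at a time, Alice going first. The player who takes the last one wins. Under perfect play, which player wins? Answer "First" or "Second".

Compute winning (W) and losing (L) positions by backward induction:
i:   0  1  2  3  4  5  6  7  8  9 10 11 12 13 14 15 16 17 18 19 20 21 22 23 24
     L  W  L  W  L  W  W  W  W  W  W  L  W  L  W  L  W  W  W  W  W  W  L  W  L
Position 24 is L, so the second player wins.

Second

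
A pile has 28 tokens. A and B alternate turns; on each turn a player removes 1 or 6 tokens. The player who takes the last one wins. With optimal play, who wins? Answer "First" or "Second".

Second

Positions where the player to move wins (W) vs loses (L):
i:   0  1  2  3  4  5  6  7  8  9 10 11 12 13 14 15 16 17 18 19 20 21 22 23 24 25 26 27 28
     L  W  L  W  L  W  W  L  W  L  W  L  W  W  L  W  L  W  L  W  W  L  W  L  W  L  W  W  L
Position 28 is L, so the second player wins.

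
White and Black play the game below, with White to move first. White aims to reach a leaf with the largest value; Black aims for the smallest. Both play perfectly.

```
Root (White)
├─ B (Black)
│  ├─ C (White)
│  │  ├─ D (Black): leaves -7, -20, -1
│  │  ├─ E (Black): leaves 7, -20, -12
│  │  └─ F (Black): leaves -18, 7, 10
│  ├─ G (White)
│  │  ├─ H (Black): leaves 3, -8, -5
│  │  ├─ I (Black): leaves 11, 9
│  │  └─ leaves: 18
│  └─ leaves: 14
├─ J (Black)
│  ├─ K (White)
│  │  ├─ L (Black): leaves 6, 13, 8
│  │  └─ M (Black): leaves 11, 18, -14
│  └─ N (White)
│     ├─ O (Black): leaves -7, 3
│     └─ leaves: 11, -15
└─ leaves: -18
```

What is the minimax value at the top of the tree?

D (Black): min(-7, -20, -1) = -20
E (Black): min(7, -20, -12) = -20
F (Black): min(-18, 7, 10) = -18
C (White): max(-20, -20, -18) = -18
H (Black): min(3, -8, -5) = -8
I (Black): min(11, 9) = 9
G (White): max(-8, 9, 18) = 18
B (Black): min(-18, 18, 14) = -18
L (Black): min(6, 13, 8) = 6
M (Black): min(11, 18, -14) = -14
K (White): max(6, -14) = 6
O (Black): min(-7, 3) = -7
N (White): max(-7, 11, -15) = 11
J (Black): min(6, 11) = 6
Root (White): max(-18, 6, -18) = 6

6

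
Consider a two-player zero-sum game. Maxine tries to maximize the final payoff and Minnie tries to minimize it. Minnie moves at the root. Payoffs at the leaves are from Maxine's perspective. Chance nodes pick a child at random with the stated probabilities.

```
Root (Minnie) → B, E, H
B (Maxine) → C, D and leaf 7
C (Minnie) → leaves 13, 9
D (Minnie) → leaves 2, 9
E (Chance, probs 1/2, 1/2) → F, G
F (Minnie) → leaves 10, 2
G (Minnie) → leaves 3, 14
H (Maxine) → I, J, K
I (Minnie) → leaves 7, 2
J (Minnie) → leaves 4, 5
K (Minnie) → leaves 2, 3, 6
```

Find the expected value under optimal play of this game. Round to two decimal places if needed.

C (Minnie): min(13, 9) = 9
D (Minnie): min(2, 9) = 2
B (Maxine): max(9, 2, 7) = 9
F (Minnie): min(10, 2) = 2
G (Minnie): min(3, 14) = 3
E (Chance): 1/2·2 + 1/2·3 = 2.5
I (Minnie): min(7, 2) = 2
J (Minnie): min(4, 5) = 4
K (Minnie): min(2, 3, 6) = 2
H (Maxine): max(2, 4, 2) = 4
Root (Minnie): min(9, 2.5, 4) = 2.5

2.5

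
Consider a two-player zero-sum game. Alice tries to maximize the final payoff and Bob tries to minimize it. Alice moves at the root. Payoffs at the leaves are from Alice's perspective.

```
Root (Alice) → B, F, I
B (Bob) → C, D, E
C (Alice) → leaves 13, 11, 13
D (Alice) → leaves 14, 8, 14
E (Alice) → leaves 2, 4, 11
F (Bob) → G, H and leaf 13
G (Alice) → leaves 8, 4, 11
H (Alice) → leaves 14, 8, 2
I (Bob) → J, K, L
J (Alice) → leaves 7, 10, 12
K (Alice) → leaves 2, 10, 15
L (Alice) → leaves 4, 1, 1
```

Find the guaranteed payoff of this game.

11

C (Alice): max(13, 11, 13) = 13
D (Alice): max(14, 8, 14) = 14
E (Alice): max(2, 4, 11) = 11
B (Bob): min(13, 14, 11) = 11
G (Alice): max(8, 4, 11) = 11
H (Alice): max(14, 8, 2) = 14
F (Bob): min(11, 14, 13) = 11
J (Alice): max(7, 10, 12) = 12
K (Alice): max(2, 10, 15) = 15
L (Alice): max(4, 1, 1) = 4
I (Bob): min(12, 15, 4) = 4
Root (Alice): max(11, 11, 4) = 11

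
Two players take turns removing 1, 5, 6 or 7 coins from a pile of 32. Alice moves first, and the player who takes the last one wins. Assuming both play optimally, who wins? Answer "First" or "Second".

i:   0  1  2  3  4  5  6  7  8  9 10 11 12 13 14 15 16 17 18 19 20 21 22 23 24 25 26 27 28 29 30 31 32
     L  W  L  W  L  W  W  W  W  W  W  W  L  W  L  W  L  W  W  W  W  W  W  W  L  W  L  W  L  W  W  W  W
Position 32 is W, so the first player wins.

First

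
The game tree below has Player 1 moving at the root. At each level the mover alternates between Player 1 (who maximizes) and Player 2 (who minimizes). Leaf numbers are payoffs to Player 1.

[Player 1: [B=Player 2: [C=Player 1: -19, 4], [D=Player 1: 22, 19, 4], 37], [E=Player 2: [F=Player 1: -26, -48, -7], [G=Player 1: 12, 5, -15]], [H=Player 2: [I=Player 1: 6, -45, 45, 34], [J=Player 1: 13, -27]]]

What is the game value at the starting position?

13

C (Player 1): max(-19, 4) = 4
D (Player 1): max(22, 19, 4) = 22
B (Player 2): min(4, 22, 37) = 4
F (Player 1): max(-26, -48, -7) = -7
G (Player 1): max(12, 5, -15) = 12
E (Player 2): min(-7, 12) = -7
I (Player 1): max(6, -45, 45, 34) = 45
J (Player 1): max(13, -27) = 13
H (Player 2): min(45, 13) = 13
Root (Player 1): max(4, -7, 13) = 13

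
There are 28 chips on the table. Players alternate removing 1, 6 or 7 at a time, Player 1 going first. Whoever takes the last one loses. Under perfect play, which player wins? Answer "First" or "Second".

Mark each pile size as W (mover wins) or L (mover loses):
i:   0  1  2  3  4  5  6  7  8  9 10 11 12 13 14 15 16 17 18 19 20 21 22 23 24 25 26 27 28
     W  L  W  L  W  L  W  W  W  W  W  W  W  L  W  L  W  L  W  W  W  W  W  W  W  L  W  L  W
Position 28 is W, so the first player wins.

First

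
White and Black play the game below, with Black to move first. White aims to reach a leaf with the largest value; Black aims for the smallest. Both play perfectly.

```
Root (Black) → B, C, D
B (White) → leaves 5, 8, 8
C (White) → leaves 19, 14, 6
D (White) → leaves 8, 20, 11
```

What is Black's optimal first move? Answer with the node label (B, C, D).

B

B (White): max(5, 8, 8) = 8
C (White): max(19, 14, 6) = 19
D (White): max(8, 20, 11) = 20
Root (Black): min(8, 19, 20) = 8
Black picks the child with the lowest value: B (value 8).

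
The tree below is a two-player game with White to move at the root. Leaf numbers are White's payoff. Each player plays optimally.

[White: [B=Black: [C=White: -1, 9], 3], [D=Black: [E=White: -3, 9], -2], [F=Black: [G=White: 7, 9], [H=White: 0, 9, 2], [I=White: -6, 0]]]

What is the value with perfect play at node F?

G: max(7, 9) = 9
H: max(0, 9, 2) = 9
I: max(-6, 0) = 0
F: min(9, 9, 0) = 0

0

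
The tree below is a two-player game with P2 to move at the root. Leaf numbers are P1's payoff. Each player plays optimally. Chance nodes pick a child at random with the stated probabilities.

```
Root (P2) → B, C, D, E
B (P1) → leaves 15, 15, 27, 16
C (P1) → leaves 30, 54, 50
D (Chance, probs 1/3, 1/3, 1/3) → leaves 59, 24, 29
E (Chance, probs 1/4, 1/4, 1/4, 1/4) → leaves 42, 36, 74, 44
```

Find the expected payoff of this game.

27

B (P1): max(15, 15, 27, 16) = 27
C (P1): max(30, 54, 50) = 54
D (Chance): 1/3·59 + 1/3·24 + 1/3·29 = 37.33
E (Chance): 1/4·42 + 1/4·36 + 1/4·74 + 1/4·44 = 49
Root (P2): min(27, 54, 37.33, 49) = 27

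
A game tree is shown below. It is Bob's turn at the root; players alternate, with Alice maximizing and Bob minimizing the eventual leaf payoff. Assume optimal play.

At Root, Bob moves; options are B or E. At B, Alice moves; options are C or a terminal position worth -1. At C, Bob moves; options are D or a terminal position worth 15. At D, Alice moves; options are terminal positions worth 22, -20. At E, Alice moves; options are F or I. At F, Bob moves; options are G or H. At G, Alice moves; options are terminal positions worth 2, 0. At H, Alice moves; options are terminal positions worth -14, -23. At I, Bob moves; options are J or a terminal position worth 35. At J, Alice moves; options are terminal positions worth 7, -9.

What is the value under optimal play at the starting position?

D (Alice): max(22, -20) = 22
C (Bob): min(22, 15) = 15
B (Alice): max(15, -1) = 15
G (Alice): max(2, 0) = 2
H (Alice): max(-14, -23) = -14
F (Bob): min(2, -14) = -14
J (Alice): max(7, -9) = 7
I (Bob): min(7, 35) = 7
E (Alice): max(-14, 7) = 7
Root (Bob): min(15, 7) = 7

7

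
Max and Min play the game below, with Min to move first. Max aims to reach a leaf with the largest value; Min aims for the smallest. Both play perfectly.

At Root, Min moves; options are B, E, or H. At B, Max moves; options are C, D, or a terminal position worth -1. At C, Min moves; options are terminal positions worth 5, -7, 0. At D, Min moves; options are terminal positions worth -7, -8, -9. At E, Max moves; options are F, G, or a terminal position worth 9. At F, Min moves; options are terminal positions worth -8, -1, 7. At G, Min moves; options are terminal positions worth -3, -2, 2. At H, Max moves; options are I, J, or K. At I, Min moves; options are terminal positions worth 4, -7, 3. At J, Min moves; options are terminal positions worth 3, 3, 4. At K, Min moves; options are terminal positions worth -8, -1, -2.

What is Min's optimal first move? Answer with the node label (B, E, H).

C (Min): min(5, -7, 0) = -7
D (Min): min(-7, -8, -9) = -9
B (Max): max(-7, -9, -1) = -1
F (Min): min(-8, -1, 7) = -8
G (Min): min(-3, -2, 2) = -3
E (Max): max(-8, -3, 9) = 9
I (Min): min(4, -7, 3) = -7
J (Min): min(3, 3, 4) = 3
K (Min): min(-8, -1, -2) = -8
H (Max): max(-7, 3, -8) = 3
Root (Min): min(-1, 9, 3) = -1
Min picks the child with the lowest value: B (value -1).

B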